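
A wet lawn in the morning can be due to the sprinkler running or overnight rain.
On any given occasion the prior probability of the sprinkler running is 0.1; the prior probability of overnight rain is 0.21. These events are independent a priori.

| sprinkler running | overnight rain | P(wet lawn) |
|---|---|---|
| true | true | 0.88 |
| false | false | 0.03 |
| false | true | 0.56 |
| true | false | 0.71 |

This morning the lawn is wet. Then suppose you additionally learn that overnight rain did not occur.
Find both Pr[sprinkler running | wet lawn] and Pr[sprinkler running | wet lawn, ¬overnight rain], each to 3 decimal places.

P(wet lawn) = 0.03×0.9×0.79 + 0.56×0.9×0.21 + 0.71×0.1×0.79 + 0.88×0.1×0.21 = 0.021330 + 0.105840 + 0.056090 + 0.018480 = 0.201740
The sprinkler running-present share is 0.056090 + 0.018480 = 0.074570.
P(sprinkler running | wet lawn) = 0.074570 / 0.201740 ≈ 0.370

Now also conditioning on overnight rain≠true:
Numerator (weight on configurations with sprinkler running): 0.71×0.1 = 0.071000
Normalizer over all consistent configurations: 0.03×0.9 + 0.71×0.1 = 0.098000
Posterior = 0.071000 / 0.098000 ≈ 0.724

Pr[sprinkler running | wet lawn] ≈ 0.370; Pr[sprinkler running | wet lawn, ¬overnight rain] ≈ 0.724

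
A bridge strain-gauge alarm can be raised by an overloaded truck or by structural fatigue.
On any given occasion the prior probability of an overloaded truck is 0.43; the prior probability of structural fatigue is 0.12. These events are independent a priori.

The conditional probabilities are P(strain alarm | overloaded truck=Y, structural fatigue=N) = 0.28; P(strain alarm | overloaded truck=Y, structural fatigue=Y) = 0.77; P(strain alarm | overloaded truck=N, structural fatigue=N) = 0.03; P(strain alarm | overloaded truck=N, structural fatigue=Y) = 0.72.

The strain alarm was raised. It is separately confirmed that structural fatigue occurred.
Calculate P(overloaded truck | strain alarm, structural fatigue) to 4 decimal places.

Enumerate both values of overloaded truck and weight by the priors:
  P(strain alarm | structural fatigue) = 0.72·0.57 + 0.77·0.43
        = 0.410400 + 0.331100 = 0.741500
Configurations with overloaded truck contribute 0.331100, so
  P(overloaded truck | strain alarm, structural fatigue) = 0.331100 / 0.741500 ≈ 0.4465

P(overloaded truck | strain alarm, structural fatigue) ≈ 0.4465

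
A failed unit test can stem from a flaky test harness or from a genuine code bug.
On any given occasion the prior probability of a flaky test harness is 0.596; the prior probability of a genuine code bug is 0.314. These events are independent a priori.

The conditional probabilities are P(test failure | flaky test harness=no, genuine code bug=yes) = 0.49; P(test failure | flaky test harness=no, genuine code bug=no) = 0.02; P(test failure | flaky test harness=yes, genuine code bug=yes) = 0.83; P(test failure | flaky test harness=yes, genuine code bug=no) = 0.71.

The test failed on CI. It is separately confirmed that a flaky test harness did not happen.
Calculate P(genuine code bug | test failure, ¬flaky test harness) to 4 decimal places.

P(test failure | ¬flaky test harness) = 0.02·0.686 + 0.49·0.314 = 0.013720 + 0.153860 = 0.167580
The genuine code bug-present share is 0.49·0.314 = 0.153860.
P(genuine code bug | test failure, ¬flaky test harness) = 0.153860 / 0.167580 ≈ 0.9181

P(genuine code bug | test failure, ¬flaky test harness) ≈ 0.9181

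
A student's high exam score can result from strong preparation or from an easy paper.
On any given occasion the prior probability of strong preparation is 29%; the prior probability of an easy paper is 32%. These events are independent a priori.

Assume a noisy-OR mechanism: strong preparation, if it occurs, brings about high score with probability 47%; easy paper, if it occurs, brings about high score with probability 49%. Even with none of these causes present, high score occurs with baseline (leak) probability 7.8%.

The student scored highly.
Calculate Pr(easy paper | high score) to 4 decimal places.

Pr(easy paper | high score) ≈ 0.5784

Under noisy-OR, P(high score | causes) = 1 − (1−0.078)·∏(1−qᵢ) over the active causes.
P(high score) = 0.078*0.71*0.68 + 0.52978*0.71*0.32 + 0.51134*0.29*0.68 + 0.750783*0.29*0.32 = 0.037658 + 0.120366 + 0.100836 + 0.069673 = 0.328533
Restricting to configurations with easy paper present: 0.120366 + 0.069673 = 0.190039.
So P(easy paper | high score) = 0.190039/0.328533 ≈ 0.5784.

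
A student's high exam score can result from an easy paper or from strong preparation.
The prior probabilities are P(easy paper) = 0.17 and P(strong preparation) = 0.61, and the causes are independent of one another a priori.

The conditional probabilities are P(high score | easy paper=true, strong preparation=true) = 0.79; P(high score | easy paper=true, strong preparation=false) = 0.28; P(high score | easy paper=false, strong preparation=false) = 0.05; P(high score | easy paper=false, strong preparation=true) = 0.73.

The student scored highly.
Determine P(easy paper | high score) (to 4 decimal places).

P(easy paper | high score) ≈ 0.2066

Numerator (weight on configurations with easy paper): 0.018564 + 0.081923 = 0.100487
Normalizer over all consistent configurations: 0.05×0.83×0.39 + 0.73×0.83×0.61 + 0.28×0.17×0.39 + 0.79×0.17×0.61 = 0.486271
Posterior = 0.100487 / 0.486271 ≈ 0.2066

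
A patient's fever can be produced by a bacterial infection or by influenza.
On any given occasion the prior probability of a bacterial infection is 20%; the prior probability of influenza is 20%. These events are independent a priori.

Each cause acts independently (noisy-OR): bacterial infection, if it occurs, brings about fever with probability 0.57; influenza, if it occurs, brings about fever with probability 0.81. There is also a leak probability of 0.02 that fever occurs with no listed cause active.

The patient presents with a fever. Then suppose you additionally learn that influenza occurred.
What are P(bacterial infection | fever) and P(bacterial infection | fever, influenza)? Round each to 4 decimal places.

P(bacterial infection | fever) ≈ 0.4750; P(bacterial infection | fever, influenza) ≈ 0.2203

Under noisy-OR, P(fever | causes) = 1 − (1−0.02)·∏(1−qᵢ) over the active causes.
Numerator (weight on configurations with bacterial infection): 0.092576 + 0.036797 = 0.129373
The normalizing constant is 0.02·0.8·0.8 + 0.8138·0.8·0.2 + 0.5786·0.2·0.8 + 0.919934·0.2·0.2 = 0.272381
Posterior = 0.129373 / 0.272381 ≈ 0.4750

Now also conditioning on influenza=true:
Enumerate both values of bacterial infection and weight by the priors:
  P(fever | influenza) = 0.8138*0.8 + 0.919934*0.2
        = 0.651040 + 0.183987 = 0.835027
The terms with bacterial infection present sum to 0.183987, so
  P(bacterial infection | fever, influenza) = 0.183987 / 0.835027 ≈ 0.2203
The drop from 0.4750 to 0.2203 is the explaining-away (discounting) effect.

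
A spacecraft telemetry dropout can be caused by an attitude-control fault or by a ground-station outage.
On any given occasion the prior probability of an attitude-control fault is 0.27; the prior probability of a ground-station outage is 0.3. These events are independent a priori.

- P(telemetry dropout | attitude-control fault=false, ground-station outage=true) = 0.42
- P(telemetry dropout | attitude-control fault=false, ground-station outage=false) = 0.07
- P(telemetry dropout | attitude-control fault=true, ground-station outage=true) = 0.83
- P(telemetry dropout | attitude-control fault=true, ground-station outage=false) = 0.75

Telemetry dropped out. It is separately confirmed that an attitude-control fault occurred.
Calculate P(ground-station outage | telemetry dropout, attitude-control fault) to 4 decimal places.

Weight on ground-station outage=true, given the evidence: 0.83*0.3 = 0.249000
Denominator P(telemetry dropout | attitude-control fault): 0.75*0.7 + 0.83*0.3 = 0.774000
P(ground-station outage | telemetry dropout, attitude-control fault) = 0.249000/0.774000 ≈ 0.3217

P(ground-station outage | telemetry dropout, attitude-control fault) ≈ 0.3217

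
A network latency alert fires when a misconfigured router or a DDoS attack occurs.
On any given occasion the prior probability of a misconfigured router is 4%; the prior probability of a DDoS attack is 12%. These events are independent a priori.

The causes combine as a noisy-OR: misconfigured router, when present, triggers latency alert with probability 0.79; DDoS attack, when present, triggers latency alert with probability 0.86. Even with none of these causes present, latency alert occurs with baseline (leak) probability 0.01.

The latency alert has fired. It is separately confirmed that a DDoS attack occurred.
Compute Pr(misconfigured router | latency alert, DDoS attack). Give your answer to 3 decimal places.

Under noisy-OR, P(latency alert | causes) = 1 − (1−0.01)·∏(1−qᵢ) over the active causes.
By total probability over both values of misconfigured router:
  P(latency alert | DDoS attack) = 0.8614×0.96 + 0.970894×0.04
        = 0.826944 + 0.038836 = 0.865780
Configurations with misconfigured router contribute 0.038836, so
  P(misconfigured router | latency alert, DDoS attack) = 0.038836 / 0.865780 ≈ 0.045

Pr(misconfigured router | latency alert, DDoS attack) ≈ 0.045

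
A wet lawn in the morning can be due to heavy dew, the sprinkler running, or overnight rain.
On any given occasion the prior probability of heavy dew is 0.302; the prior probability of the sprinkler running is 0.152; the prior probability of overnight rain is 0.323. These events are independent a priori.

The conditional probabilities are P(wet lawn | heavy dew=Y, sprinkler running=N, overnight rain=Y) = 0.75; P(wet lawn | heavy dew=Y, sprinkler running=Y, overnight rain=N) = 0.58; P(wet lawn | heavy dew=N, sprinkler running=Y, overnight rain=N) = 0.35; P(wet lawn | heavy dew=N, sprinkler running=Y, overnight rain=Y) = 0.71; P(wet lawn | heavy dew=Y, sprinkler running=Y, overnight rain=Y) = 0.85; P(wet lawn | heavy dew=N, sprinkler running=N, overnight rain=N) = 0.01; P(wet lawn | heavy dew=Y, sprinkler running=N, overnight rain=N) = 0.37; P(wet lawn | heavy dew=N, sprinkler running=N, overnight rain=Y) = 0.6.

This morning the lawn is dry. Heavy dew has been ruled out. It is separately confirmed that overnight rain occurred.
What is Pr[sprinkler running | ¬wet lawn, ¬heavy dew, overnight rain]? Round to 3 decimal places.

By total probability over both values of sprinkler running:
  P(¬wet lawn | ¬heavy dew, overnight rain) = 0.4*0.848 + 0.29*0.152
        = 0.339200 + 0.044080 = 0.383280
Keeping only the sprinkler running-present terms gives 0.044080, so
  P(sprinkler running | ¬wet lawn, ¬heavy dew, overnight rain) = 0.044080 / 0.383280 ≈ 0.115

Pr[sprinkler running | ¬wet lawn, ¬heavy dew, overnight rain] ≈ 0.115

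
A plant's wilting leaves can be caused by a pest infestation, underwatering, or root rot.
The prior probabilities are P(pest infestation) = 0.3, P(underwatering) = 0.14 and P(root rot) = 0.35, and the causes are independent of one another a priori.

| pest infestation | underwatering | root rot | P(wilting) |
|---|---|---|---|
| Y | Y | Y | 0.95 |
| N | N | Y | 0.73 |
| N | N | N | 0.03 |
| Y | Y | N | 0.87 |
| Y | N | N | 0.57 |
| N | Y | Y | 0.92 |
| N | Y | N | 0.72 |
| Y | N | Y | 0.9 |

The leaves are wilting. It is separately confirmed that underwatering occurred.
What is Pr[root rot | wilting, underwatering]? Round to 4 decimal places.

By total probability over the 4 (pest infestation, root rot) configurations:
  P(wilting | underwatering) = 0.72·0.7·0.65 + 0.92·0.7·0.35 + 0.87·0.3·0.65 + 0.95·0.3·0.35
        = 0.327600 + 0.225400 + 0.169650 + 0.099750 = 0.822400
Configurations with root rot contribute 0.325150, so
  P(root rot | wilting, underwatering) = 0.325150 / 0.822400 ≈ 0.3954

Pr[root rot | wilting, underwatering] ≈ 0.3954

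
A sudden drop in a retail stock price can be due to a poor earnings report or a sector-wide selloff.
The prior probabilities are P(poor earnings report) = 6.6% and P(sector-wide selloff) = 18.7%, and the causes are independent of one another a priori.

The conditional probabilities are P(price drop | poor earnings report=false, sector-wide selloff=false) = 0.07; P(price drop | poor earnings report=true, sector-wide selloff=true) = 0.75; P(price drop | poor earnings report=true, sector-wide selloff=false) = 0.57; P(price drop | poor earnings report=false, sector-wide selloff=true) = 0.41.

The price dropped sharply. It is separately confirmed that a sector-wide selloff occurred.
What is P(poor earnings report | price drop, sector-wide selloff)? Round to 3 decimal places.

P(poor earnings report | price drop, sector-wide selloff) ≈ 0.114

Enumerate both values of poor earnings report and weight by the priors:
  P(price drop | sector-wide selloff) = 0.41×0.934 + 0.75×0.066
        = 0.382940 + 0.049500 = 0.432440
Keeping only the poor earnings report-present terms gives 0.049500, so
  P(poor earnings report | price drop, sector-wide selloff) = 0.049500 / 0.432440 ≈ 0.114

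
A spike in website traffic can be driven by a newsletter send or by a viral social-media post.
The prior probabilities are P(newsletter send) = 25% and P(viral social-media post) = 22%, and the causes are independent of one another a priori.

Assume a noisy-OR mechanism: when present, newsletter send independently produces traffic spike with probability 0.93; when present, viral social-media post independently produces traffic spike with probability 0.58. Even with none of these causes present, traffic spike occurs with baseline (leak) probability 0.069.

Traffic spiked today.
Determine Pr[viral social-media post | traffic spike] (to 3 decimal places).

Pr[viral social-media post | traffic spike] ≈ 0.409

Under noisy-OR, P(traffic spike | causes) = 1 − (1−0.069)·∏(1−qᵢ) over the active causes.
Enumerate the 4 (newsletter send, viral social-media post) configurations and weight by the priors:
  P(traffic spike) = 0.069·0.75·0.78 + 0.60898·0.75·0.22 + 0.93483·0.25·0.78 + 0.972629·0.25·0.22
        = 0.040365 + 0.100482 + 0.182292 + 0.053495 = 0.376634
Configurations with viral social-media post contribute 0.153977, so
  P(viral social-media post | traffic spike) = 0.153977 / 0.376634 ≈ 0.409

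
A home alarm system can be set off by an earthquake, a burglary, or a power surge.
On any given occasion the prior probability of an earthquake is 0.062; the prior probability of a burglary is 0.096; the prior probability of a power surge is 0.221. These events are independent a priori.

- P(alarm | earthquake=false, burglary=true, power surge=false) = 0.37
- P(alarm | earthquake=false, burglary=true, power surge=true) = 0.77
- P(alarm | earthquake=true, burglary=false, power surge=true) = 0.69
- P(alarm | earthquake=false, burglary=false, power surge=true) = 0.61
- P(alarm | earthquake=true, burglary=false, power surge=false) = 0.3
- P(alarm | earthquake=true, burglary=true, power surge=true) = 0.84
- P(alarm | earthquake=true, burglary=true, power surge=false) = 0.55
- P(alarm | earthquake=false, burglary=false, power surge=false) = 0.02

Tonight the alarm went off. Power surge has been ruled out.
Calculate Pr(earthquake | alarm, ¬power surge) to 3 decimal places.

Numerator (weight on configurations with earthquake): 0.016814 + 0.003274 = 0.020088
Normalizer over all consistent configurations: 0.02×0.938×0.904 + 0.37×0.938×0.096 + 0.3×0.062×0.904 + 0.55×0.062×0.096 = 0.070365
Posterior = 0.020088 / 0.070365 ≈ 0.285

Pr(earthquake | alarm, ¬power surge) ≈ 0.285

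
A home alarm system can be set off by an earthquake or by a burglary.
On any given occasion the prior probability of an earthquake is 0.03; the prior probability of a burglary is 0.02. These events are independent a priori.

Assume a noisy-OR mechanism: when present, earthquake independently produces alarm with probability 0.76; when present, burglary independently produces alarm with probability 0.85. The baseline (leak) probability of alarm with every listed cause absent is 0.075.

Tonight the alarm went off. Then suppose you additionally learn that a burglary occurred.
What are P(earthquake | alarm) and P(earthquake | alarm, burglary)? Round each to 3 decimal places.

Under noisy-OR, P(alarm | causes) = 1 − (1−0.075)·∏(1−qᵢ) over the active causes.
P(alarm) = 0.075·0.97·0.98 + 0.86125·0.97·0.02 + 0.778·0.03·0.98 + 0.9667·0.03·0.02 = 0.071295 + 0.016708 + 0.022873 + 0.000580 = 0.111456
The earthquake-present share is 0.022873 + 0.000580 = 0.023453.
Hence the posterior is 0.023453/0.111456 ≈ 0.210.

Now also conditioning on burglary=true:
For the numerator, keep only earthquake=true terms: 0.9667*0.03 = 0.029001
The normalizing constant is 0.86125*0.97 + 0.9667*0.03 = 0.864413
P(earthquake | alarm, burglary) = 0.029001/0.864413 ≈ 0.034
This is intercausal reasoning (explaining away): once burglary accounts for the alarm, earthquake becomes less likely.

P(earthquake | alarm) ≈ 0.210; P(earthquake | alarm, burglary) ≈ 0.034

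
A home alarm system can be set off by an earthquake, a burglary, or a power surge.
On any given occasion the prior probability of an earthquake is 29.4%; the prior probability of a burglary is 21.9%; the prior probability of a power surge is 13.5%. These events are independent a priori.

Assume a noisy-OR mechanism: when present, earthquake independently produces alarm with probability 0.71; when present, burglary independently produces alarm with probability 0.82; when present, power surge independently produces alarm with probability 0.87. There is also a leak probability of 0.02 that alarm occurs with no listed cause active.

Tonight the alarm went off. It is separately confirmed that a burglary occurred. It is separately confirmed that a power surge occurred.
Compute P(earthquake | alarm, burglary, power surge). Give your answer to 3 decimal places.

Under noisy-OR, P(alarm | causes) = 1 − (1−0.02)·∏(1−qᵢ) over the active causes.
Numerator (weight on configurations with earthquake): 0.99335*0.294 = 0.292045
Denominator P(alarm | burglary, power surge): 0.977068*0.706 + 0.99335*0.294 = 0.981855
P(earthquake | alarm, burglary, power surge) = 0.292045/0.981855 ≈ 0.297

P(earthquake | alarm, burglary, power surge) ≈ 0.297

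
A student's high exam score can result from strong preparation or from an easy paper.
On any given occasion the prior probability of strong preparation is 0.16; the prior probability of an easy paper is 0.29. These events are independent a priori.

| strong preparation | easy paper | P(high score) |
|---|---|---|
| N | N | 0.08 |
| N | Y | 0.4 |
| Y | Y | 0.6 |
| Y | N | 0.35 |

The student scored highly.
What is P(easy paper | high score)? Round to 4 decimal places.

P(easy paper | high score) ≈ 0.5889

P(high score) = 0.08*0.84*0.71 + 0.4*0.84*0.29 + 0.35*0.16*0.71 + 0.6*0.16*0.29 = 0.047712 + 0.097440 + 0.039760 + 0.027840 = 0.212752
Restricting to configurations with easy paper present: 0.097440 + 0.027840 = 0.125280.
P(easy paper | high score) = 0.125280 / 0.212752 ≈ 0.5889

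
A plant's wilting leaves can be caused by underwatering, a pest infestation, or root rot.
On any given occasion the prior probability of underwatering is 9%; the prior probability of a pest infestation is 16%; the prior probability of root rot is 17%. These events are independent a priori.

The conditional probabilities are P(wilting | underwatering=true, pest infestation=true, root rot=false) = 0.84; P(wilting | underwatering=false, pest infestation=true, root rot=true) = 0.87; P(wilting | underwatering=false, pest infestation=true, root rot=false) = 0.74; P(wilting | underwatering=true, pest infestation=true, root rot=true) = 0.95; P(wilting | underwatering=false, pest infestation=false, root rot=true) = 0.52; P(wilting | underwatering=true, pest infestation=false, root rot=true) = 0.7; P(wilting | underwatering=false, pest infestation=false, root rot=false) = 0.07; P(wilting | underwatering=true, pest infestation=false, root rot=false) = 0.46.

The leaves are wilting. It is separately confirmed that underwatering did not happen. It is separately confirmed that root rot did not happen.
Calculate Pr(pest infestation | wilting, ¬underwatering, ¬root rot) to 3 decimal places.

Sum P(wilting|·) weighted by the priors over both values of pest infestation:
  P(wilting | ¬underwatering, ¬root rot) = 0.07×0.84 + 0.74×0.16
        = 0.058800 + 0.118400 = 0.177200
Keeping only the pest infestation-present terms gives 0.118400, so
  P(pest infestation | wilting, ¬underwatering, ¬root rot) = 0.118400 / 0.177200 ≈ 0.668

Pr(pest infestation | wilting, ¬underwatering, ¬root rot) ≈ 0.668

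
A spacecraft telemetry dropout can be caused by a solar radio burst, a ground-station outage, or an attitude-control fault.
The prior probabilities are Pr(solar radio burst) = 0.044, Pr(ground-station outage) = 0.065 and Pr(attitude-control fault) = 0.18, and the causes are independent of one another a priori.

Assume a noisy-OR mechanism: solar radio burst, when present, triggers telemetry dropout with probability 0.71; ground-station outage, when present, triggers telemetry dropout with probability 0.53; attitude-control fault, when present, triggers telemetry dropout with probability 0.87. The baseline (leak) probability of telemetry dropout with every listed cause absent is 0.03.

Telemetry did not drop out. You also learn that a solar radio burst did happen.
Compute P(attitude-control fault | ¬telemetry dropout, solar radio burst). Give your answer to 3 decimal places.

P(attitude-control fault | ¬telemetry dropout, solar radio burst) ≈ 0.028

Under noisy-OR, P(telemetry dropout | causes) = 1 − (1−0.03)·∏(1−qᵢ) over the active causes.
Sum P(¬telemetry dropout|·) weighted by the priors over the 4 (ground-station outage, attitude-control fault) configurations:
  P(¬telemetry dropout | solar radio burst) = 0.2813·0.935·0.82 + 0.036569·0.935·0.18 + 0.132211·0.065·0.82 + 0.017187·0.065·0.18
        = 0.215673 + 0.006155 + 0.007047 + 0.000201 = 0.229076
The terms with attitude-control fault present sum to 0.006356, so
  P(attitude-control fault | ¬telemetry dropout, solar radio burst) = 0.006356 / 0.229076 ≈ 0.028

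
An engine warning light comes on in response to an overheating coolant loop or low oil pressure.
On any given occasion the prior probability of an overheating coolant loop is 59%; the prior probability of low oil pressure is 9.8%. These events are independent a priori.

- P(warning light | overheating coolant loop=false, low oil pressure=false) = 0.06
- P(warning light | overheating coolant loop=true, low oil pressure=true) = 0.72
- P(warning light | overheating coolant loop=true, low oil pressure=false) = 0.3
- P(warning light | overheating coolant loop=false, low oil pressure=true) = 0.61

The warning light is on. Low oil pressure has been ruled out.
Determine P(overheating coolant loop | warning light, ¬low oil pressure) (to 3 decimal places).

By total probability over both values of overheating coolant loop:
  P(warning light | ¬low oil pressure) = 0.06·0.41 + 0.3·0.59
        = 0.024600 + 0.177000 = 0.201600
Configurations with overheating coolant loop contribute 0.177000, so
  P(overheating coolant loop | warning light, ¬low oil pressure) = 0.177000 / 0.201600 ≈ 0.878

P(overheating coolant loop | warning light, ¬low oil pressure) ≈ 0.878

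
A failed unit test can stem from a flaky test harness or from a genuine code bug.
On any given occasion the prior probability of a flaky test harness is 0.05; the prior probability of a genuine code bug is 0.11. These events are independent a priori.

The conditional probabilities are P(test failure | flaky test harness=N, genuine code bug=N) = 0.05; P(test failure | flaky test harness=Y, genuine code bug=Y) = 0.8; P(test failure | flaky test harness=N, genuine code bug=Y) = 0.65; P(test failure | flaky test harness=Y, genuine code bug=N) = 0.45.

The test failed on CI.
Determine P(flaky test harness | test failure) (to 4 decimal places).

P(test failure) = 0.05·0.95·0.89 + 0.65·0.95·0.11 + 0.45·0.05·0.89 + 0.8·0.05·0.11 = 0.042275 + 0.067925 + 0.020025 + 0.004400 = 0.134625
Of this, 0.024425 comes from 0.020025 + 0.004400 (the flaky test harness=true cases).
P(flaky test harness | test failure) = 0.024425 / 0.134625 ≈ 0.1814

P(flaky test harness | test failure) ≈ 0.1814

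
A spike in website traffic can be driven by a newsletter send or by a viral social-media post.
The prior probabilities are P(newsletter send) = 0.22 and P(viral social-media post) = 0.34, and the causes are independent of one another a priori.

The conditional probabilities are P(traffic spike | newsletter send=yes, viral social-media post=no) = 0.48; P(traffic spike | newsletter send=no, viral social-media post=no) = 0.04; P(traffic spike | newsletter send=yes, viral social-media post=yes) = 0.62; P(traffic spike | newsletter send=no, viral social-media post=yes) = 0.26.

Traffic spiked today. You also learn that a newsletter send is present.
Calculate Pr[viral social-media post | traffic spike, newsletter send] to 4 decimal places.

P(traffic spike | newsletter send) = 0.48*0.66 + 0.62*0.34 = 0.316800 + 0.210800 = 0.527600
Restricting to configurations with viral social-media post present: 0.62*0.34 = 0.210800.
Hence the posterior is 0.210800/0.527600 ≈ 0.3995.

Pr[viral social-media post | traffic spike, newsletter send] ≈ 0.3995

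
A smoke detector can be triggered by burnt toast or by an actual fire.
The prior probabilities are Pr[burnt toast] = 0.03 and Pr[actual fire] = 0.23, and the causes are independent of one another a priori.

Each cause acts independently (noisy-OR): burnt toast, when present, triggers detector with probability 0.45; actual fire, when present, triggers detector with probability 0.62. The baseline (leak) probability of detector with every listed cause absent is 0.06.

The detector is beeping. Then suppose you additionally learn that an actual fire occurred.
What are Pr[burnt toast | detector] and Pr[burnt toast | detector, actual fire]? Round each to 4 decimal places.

Pr[burnt toast | detector] ≈ 0.0815; Pr[burnt toast | detector, actual fire] ≈ 0.0372

Under noisy-OR, P(detector | causes) = 1 − (1−0.06)·∏(1−qᵢ) over the active causes.
P(detector) = 0.06×0.97×0.77 + 0.6428×0.97×0.23 + 0.483×0.03×0.77 + 0.80354×0.03×0.23 = 0.044814 + 0.143409 + 0.011157 + 0.005544 = 0.204924
Restricting to configurations with burnt toast present: 0.011157 + 0.005544 = 0.016701.
P(burnt toast | detector) = 0.016701 / 0.204924 ≈ 0.0815

With the extra evidence:
Numerator (weight on configurations with burnt toast): 0.80354×0.03 = 0.024106
Normalizer over all consistent configurations: 0.6428×0.97 + 0.80354×0.03 = 0.647622
P(burnt toast | detector, actual fire) = 0.024106/0.647622 ≈ 0.0372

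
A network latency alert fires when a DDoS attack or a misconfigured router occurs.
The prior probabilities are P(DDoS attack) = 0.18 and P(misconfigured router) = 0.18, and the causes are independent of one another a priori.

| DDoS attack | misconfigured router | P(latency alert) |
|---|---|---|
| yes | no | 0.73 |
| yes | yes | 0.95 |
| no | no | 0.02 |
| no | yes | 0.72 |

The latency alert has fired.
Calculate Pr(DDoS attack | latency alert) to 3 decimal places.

Pr(DDoS attack | latency alert) ≈ 0.536

For the numerator, keep only DDoS attack=true terms: 0.107748 + 0.030780 = 0.138528
Normalizer over all consistent configurations: 0.02*0.82*0.82 + 0.72*0.82*0.18 + 0.73*0.18*0.82 + 0.95*0.18*0.18 = 0.258248
P(DDoS attack | latency alert) = 0.138528/0.258248 ≈ 0.536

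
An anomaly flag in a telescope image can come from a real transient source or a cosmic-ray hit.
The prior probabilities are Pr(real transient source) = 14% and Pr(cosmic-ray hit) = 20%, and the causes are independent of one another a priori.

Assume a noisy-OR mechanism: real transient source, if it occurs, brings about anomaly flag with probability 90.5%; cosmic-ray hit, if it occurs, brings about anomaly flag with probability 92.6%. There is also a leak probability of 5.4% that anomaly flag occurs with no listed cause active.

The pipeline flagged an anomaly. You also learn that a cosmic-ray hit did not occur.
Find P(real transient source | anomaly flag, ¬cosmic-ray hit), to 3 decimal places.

Under noisy-OR, P(anomaly flag | causes) = 1 − (1−0.054)·∏(1−qᵢ) over the active causes.
Weight on real transient source=true, given the evidence: 0.91013*0.14 = 0.127418
Denominator P(anomaly flag | ¬cosmic-ray hit): 0.054*0.86 + 0.91013*0.14 = 0.173858
Posterior = 0.127418 / 0.173858 ≈ 0.733

P(real transient source | anomaly flag, ¬cosmic-ray hit) ≈ 0.733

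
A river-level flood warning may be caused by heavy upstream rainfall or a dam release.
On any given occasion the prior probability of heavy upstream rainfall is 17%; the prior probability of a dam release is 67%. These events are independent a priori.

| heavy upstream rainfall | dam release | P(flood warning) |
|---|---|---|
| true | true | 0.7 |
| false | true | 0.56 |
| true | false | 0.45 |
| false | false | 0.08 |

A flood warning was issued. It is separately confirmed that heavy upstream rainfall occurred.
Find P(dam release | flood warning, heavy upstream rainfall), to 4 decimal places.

P(flood warning | heavy upstream rainfall) = 0.45·0.33 + 0.7·0.67 = 0.148500 + 0.469000 = 0.617500
The dam release-present share is 0.7·0.67 = 0.469000.
P(dam release | flood warning, heavy upstream rainfall) = 0.469000 / 0.617500 ≈ 0.7595

P(dam release | flood warning, heavy upstream rainfall) ≈ 0.7595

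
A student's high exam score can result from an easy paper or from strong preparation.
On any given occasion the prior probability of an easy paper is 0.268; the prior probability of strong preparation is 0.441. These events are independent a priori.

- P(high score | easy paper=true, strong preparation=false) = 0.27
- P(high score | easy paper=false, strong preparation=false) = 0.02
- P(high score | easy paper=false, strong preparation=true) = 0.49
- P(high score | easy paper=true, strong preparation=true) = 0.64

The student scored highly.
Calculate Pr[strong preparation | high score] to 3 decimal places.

Pr[strong preparation | high score] ≈ 0.828

P(high score) = 0.02×0.732×0.559 + 0.49×0.732×0.441 + 0.27×0.268×0.559 + 0.64×0.268×0.441 = 0.008184 + 0.158178 + 0.040449 + 0.075640 = 0.282451
The strong preparation-present share is 0.158178 + 0.075640 = 0.233818.
Hence the posterior is 0.233818/0.282451 ≈ 0.828.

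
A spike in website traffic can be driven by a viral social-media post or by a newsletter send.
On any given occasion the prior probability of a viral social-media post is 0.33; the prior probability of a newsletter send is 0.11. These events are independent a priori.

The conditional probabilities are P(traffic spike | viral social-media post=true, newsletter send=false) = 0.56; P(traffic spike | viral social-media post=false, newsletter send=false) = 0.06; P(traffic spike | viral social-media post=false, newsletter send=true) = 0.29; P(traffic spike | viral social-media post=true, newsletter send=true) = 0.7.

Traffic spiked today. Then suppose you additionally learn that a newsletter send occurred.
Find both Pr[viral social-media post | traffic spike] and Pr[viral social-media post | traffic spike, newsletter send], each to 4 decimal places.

Weight on viral social-media post=true, given the evidence: 0.164472 + 0.025410 = 0.189882
Normalizer over all consistent configurations: 0.06·0.67·0.89 + 0.29·0.67·0.11 + 0.56·0.33·0.89 + 0.7·0.33·0.11 = 0.247033
P(viral social-media post | traffic spike) = 0.189882/0.247033 ≈ 0.7687

Now also conditioning on newsletter send=true:
Enumerate both values of viral social-media post and weight by the priors:
  P(traffic spike | newsletter send) = 0.29×0.67 + 0.7×0.33
        = 0.194300 + 0.231000 = 0.425300
Keeping only the viral social-media post-present terms gives 0.231000, so
  P(viral social-media post | traffic spike, newsletter send) = 0.231000 / 0.425300 ≈ 0.5431
This is intercausal reasoning (explaining away): once newsletter send accounts for the traffic spike, viral social-media post becomes less likely.

Pr[viral social-media post | traffic spike] ≈ 0.7687; Pr[viral social-media post | traffic spike, newsletter send] ≈ 0.5431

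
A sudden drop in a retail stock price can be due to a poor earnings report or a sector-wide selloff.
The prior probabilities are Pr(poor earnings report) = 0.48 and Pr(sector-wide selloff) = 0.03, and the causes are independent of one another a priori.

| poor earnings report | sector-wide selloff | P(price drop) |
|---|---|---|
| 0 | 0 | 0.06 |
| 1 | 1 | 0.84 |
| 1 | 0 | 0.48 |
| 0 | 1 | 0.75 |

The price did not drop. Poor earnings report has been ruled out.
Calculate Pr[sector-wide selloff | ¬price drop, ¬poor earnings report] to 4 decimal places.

P(¬price drop | ¬poor earnings report) = 0.94*0.97 + 0.25*0.03 = 0.911800 + 0.007500 = 0.919300
The sector-wide selloff-present share is 0.25*0.03 = 0.007500.
Hence the posterior is 0.007500/0.919300 ≈ 0.0082.

Pr[sector-wide selloff | ¬price drop, ¬poor earnings report] ≈ 0.0082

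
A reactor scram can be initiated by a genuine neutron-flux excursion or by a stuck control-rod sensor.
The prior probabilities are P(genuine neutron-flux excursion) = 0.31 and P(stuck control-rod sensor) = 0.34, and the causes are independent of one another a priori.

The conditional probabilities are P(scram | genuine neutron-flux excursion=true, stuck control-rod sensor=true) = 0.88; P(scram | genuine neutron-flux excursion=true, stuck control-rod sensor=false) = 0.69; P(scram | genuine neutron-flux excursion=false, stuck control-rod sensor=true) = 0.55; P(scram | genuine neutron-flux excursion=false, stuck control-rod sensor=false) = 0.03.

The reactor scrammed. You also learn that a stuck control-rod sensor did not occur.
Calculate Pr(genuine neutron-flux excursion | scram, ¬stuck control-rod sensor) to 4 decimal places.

P(scram | ¬stuck control-rod sensor) = 0.03·0.69 + 0.69·0.31 = 0.020700 + 0.213900 = 0.234600
Of this, 0.213900 comes from 0.69·0.31 (the genuine neutron-flux excursion=true cases).
P(genuine neutron-flux excursion | scram, ¬stuck control-rod sensor) = 0.213900 / 0.234600 ≈ 0.9118

Pr(genuine neutron-flux excursion | scram, ¬stuck control-rod sensor) ≈ 0.9118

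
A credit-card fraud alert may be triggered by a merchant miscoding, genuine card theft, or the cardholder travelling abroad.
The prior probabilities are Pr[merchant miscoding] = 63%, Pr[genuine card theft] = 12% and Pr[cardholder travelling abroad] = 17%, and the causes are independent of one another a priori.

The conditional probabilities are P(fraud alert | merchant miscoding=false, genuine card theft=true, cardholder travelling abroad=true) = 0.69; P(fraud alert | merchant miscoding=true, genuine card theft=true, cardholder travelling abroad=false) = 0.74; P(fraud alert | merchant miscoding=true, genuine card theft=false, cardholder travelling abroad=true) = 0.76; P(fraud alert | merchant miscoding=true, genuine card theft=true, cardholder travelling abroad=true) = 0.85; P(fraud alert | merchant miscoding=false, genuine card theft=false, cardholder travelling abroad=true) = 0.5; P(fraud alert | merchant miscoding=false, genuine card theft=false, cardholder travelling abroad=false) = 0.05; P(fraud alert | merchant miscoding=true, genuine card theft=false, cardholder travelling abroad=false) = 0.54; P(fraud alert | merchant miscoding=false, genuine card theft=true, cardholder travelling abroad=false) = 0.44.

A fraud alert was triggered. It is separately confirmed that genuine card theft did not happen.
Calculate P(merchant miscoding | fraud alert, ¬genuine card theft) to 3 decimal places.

P(merchant miscoding | fraud alert, ¬genuine card theft) ≈ 0.886

By total probability over the 4 (merchant miscoding, cardholder travelling abroad) configurations:
  P(fraud alert | ¬genuine card theft) = 0.05×0.37×0.83 + 0.5×0.37×0.17 + 0.54×0.63×0.83 + 0.76×0.63×0.17
        = 0.015355 + 0.031450 + 0.282366 + 0.081396 = 0.410567
Keeping only the merchant miscoding-present terms gives 0.363762, so
  P(merchant miscoding | fraud alert, ¬genuine card theft) = 0.363762 / 0.410567 ≈ 0.886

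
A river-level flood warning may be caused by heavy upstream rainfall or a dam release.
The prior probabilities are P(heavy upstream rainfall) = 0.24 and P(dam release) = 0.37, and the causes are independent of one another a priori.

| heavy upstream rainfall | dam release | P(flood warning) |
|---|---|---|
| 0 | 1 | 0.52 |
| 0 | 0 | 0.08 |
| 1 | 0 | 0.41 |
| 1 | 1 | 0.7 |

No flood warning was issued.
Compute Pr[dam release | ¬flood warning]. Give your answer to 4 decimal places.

Pr[dam release | ¬flood warning] ≈ 0.2338

P(¬flood warning) = 0.92×0.76×0.63 + 0.48×0.76×0.37 + 0.59×0.24×0.63 + 0.3×0.24×0.37 = 0.440496 + 0.134976 + 0.089208 + 0.026640 = 0.691320
The dam release-present share is 0.134976 + 0.026640 = 0.161616.
Hence the posterior is 0.161616/0.691320 ≈ 0.2338.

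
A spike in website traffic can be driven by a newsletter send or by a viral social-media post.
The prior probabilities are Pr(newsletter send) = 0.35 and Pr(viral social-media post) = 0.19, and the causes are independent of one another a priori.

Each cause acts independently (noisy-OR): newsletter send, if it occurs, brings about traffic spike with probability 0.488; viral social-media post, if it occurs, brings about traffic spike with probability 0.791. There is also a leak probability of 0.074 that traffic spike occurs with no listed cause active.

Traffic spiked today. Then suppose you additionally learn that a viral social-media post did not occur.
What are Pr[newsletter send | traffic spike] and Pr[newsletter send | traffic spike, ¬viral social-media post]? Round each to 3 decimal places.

Under noisy-OR, P(traffic spike | causes) = 1 − (1−0.074)·∏(1−qᵢ) over the active causes.
Sum P(traffic spike|·) weighted by the priors over the 4 (newsletter send, viral social-media post) configurations:
  P(traffic spike) = 0.074·0.65·0.81 + 0.806466·0.65·0.19 + 0.525888·0.35·0.81 + 0.900911·0.35·0.19
        = 0.038961 + 0.099599 + 0.149089 + 0.059911 = 0.347560
The terms with newsletter send present sum to 0.209000, so
  P(newsletter send | traffic spike) = 0.209000 / 0.347560 ≈ 0.601

With the extra evidence:
For the numerator, keep only newsletter send=true terms: 0.525888·0.35 = 0.184061
Normalizer over all consistent configurations: 0.074·0.65 + 0.525888·0.35 = 0.232161
P(newsletter send | traffic spike, ¬viral social-media post) = 0.184061/0.232161 ≈ 0.793
Ruling out viral social-media post raises the posterior on newsletter send — the flip side of explaining away.

Pr[newsletter send | traffic spike] ≈ 0.601; Pr[newsletter send | traffic spike, ¬viral social-media post] ≈ 0.793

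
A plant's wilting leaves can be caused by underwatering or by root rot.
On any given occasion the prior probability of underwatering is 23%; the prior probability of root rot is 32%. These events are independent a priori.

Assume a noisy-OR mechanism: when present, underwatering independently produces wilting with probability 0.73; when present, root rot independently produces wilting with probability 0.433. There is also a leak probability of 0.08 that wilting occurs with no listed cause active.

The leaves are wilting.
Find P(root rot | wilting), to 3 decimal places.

Under noisy-OR, P(wilting | causes) = 1 − (1−0.08)·∏(1−qᵢ) over the active causes.
Numerator (weight on configurations with root rot): 0.117868 + 0.063234 = 0.181102
The normalizing constant is 0.08×0.77×0.68 + 0.47836×0.77×0.32 + 0.7516×0.23×0.68 + 0.859157×0.23×0.32 = 0.340540
P(root rot | wilting) = 0.181102/0.340540 ≈ 0.532

P(root rot | wilting) ≈ 0.532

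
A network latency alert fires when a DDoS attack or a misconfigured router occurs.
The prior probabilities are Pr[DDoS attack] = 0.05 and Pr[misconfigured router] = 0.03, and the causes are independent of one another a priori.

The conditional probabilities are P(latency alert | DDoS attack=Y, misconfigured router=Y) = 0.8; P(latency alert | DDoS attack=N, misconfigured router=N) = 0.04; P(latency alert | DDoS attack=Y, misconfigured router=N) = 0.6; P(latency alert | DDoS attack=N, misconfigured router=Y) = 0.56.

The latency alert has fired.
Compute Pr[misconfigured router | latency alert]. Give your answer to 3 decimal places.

Pr[misconfigured router | latency alert] ≈ 0.206

P(latency alert) = 0.04*0.95*0.97 + 0.56*0.95*0.03 + 0.6*0.05*0.97 + 0.8*0.05*0.03 = 0.036860 + 0.015960 + 0.029100 + 0.001200 = 0.083120
The misconfigured router-present share is 0.015960 + 0.001200 = 0.017160.
P(misconfigured router | latency alert) = 0.017160 / 0.083120 ≈ 0.206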